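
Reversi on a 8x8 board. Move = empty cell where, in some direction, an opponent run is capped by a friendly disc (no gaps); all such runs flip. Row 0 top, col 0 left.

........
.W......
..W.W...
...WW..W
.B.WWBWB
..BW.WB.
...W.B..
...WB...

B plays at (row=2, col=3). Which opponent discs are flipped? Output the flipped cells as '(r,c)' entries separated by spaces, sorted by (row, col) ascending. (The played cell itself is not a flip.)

Answer: (3,4)

Derivation:
Dir NW: first cell '.' (not opp) -> no flip
Dir N: first cell '.' (not opp) -> no flip
Dir NE: first cell '.' (not opp) -> no flip
Dir W: opp run (2,2), next='.' -> no flip
Dir E: opp run (2,4), next='.' -> no flip
Dir SW: first cell '.' (not opp) -> no flip
Dir S: opp run (3,3) (4,3) (5,3) (6,3) (7,3), next=edge -> no flip
Dir SE: opp run (3,4) capped by B -> flip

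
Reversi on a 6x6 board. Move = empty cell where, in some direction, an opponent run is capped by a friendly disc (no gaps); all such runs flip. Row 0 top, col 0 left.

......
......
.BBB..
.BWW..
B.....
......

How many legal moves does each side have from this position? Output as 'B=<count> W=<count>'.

Answer: B=5 W=6

Derivation:
-- B to move --
(2,4): no bracket -> illegal
(3,4): flips 2 -> legal
(4,1): flips 1 -> legal
(4,2): flips 1 -> legal
(4,3): flips 2 -> legal
(4,4): flips 1 -> legal
B mobility = 5
-- W to move --
(1,0): flips 1 -> legal
(1,1): flips 1 -> legal
(1,2): flips 1 -> legal
(1,3): flips 1 -> legal
(1,4): flips 1 -> legal
(2,0): no bracket -> illegal
(2,4): no bracket -> illegal
(3,0): flips 1 -> legal
(3,4): no bracket -> illegal
(4,1): no bracket -> illegal
(4,2): no bracket -> illegal
(5,0): no bracket -> illegal
(5,1): no bracket -> illegal
W mobility = 6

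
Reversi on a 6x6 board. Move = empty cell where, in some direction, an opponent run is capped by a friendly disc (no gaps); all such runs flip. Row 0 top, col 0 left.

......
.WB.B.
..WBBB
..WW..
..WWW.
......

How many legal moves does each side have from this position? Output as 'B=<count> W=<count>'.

-- B to move --
(0,0): no bracket -> illegal
(0,1): no bracket -> illegal
(0,2): no bracket -> illegal
(1,0): flips 1 -> legal
(1,3): no bracket -> illegal
(2,0): no bracket -> illegal
(2,1): flips 1 -> legal
(3,1): no bracket -> illegal
(3,4): no bracket -> illegal
(3,5): no bracket -> illegal
(4,1): flips 1 -> legal
(4,5): no bracket -> illegal
(5,1): flips 2 -> legal
(5,2): flips 3 -> legal
(5,3): flips 2 -> legal
(5,4): no bracket -> illegal
(5,5): no bracket -> illegal
B mobility = 6
-- W to move --
(0,1): no bracket -> illegal
(0,2): flips 1 -> legal
(0,3): no bracket -> illegal
(0,4): no bracket -> illegal
(0,5): flips 2 -> legal
(1,3): flips 2 -> legal
(1,5): flips 1 -> legal
(2,1): no bracket -> illegal
(3,4): no bracket -> illegal
(3,5): no bracket -> illegal
W mobility = 4

Answer: B=6 W=4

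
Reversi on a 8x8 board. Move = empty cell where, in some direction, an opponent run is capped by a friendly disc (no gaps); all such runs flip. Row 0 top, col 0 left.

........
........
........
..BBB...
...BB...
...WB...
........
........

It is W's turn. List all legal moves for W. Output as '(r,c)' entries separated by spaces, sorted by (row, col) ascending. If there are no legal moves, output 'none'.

(2,1): no bracket -> illegal
(2,2): no bracket -> illegal
(2,3): flips 2 -> legal
(2,4): no bracket -> illegal
(2,5): no bracket -> illegal
(3,1): no bracket -> illegal
(3,5): flips 1 -> legal
(4,1): no bracket -> illegal
(4,2): no bracket -> illegal
(4,5): no bracket -> illegal
(5,2): no bracket -> illegal
(5,5): flips 1 -> legal
(6,3): no bracket -> illegal
(6,4): no bracket -> illegal
(6,5): no bracket -> illegal

Answer: (2,3) (3,5) (5,5)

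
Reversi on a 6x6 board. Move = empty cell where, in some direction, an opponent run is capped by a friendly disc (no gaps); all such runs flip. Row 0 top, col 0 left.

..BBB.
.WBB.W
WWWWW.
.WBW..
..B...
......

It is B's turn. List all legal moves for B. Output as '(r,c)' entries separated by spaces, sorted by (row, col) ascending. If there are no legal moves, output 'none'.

(0,0): no bracket -> illegal
(0,1): no bracket -> illegal
(0,5): no bracket -> illegal
(1,0): flips 2 -> legal
(1,4): flips 1 -> legal
(2,5): no bracket -> illegal
(3,0): flips 2 -> legal
(3,4): flips 2 -> legal
(3,5): flips 1 -> legal
(4,0): flips 2 -> legal
(4,1): no bracket -> illegal
(4,3): flips 2 -> legal
(4,4): no bracket -> illegal

Answer: (1,0) (1,4) (3,0) (3,4) (3,5) (4,0) (4,3)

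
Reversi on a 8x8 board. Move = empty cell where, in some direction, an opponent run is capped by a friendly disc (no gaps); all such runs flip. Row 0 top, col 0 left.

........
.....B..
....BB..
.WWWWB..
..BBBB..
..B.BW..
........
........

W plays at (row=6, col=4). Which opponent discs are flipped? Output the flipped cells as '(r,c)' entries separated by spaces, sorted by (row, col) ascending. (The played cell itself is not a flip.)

Dir NW: first cell '.' (not opp) -> no flip
Dir N: opp run (5,4) (4,4) capped by W -> flip
Dir NE: first cell 'W' (not opp) -> no flip
Dir W: first cell '.' (not opp) -> no flip
Dir E: first cell '.' (not opp) -> no flip
Dir SW: first cell '.' (not opp) -> no flip
Dir S: first cell '.' (not opp) -> no flip
Dir SE: first cell '.' (not opp) -> no flip

Answer: (4,4) (5,4)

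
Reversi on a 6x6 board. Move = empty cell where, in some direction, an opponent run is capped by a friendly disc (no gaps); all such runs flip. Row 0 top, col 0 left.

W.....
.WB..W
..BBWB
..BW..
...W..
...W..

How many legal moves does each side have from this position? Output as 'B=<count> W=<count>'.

Answer: B=5 W=4

Derivation:
-- B to move --
(0,1): no bracket -> illegal
(0,2): no bracket -> illegal
(0,4): no bracket -> illegal
(0,5): flips 1 -> legal
(1,0): flips 1 -> legal
(1,3): no bracket -> illegal
(1,4): no bracket -> illegal
(2,0): no bracket -> illegal
(2,1): no bracket -> illegal
(3,4): flips 1 -> legal
(3,5): no bracket -> illegal
(4,2): no bracket -> illegal
(4,4): flips 1 -> legal
(5,2): no bracket -> illegal
(5,4): flips 1 -> legal
B mobility = 5
-- W to move --
(0,1): no bracket -> illegal
(0,2): no bracket -> illegal
(0,3): no bracket -> illegal
(1,3): flips 2 -> legal
(1,4): no bracket -> illegal
(2,1): flips 3 -> legal
(3,1): flips 1 -> legal
(3,4): no bracket -> illegal
(3,5): flips 1 -> legal
(4,1): no bracket -> illegal
(4,2): no bracket -> illegal
W mobility = 4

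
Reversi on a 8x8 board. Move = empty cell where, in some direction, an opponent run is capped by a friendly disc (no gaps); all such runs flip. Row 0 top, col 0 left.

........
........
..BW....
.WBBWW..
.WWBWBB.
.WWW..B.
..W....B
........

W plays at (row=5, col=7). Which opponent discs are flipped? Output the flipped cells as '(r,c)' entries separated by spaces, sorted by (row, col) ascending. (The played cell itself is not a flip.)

Answer: (4,6)

Derivation:
Dir NW: opp run (4,6) capped by W -> flip
Dir N: first cell '.' (not opp) -> no flip
Dir NE: edge -> no flip
Dir W: opp run (5,6), next='.' -> no flip
Dir E: edge -> no flip
Dir SW: first cell '.' (not opp) -> no flip
Dir S: opp run (6,7), next='.' -> no flip
Dir SE: edge -> no flip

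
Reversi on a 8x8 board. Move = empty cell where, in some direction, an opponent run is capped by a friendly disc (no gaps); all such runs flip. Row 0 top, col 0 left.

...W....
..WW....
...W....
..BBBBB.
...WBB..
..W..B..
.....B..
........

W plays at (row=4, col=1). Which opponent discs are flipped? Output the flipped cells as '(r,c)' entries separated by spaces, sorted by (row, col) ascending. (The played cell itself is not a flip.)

Dir NW: first cell '.' (not opp) -> no flip
Dir N: first cell '.' (not opp) -> no flip
Dir NE: opp run (3,2) capped by W -> flip
Dir W: first cell '.' (not opp) -> no flip
Dir E: first cell '.' (not opp) -> no flip
Dir SW: first cell '.' (not opp) -> no flip
Dir S: first cell '.' (not opp) -> no flip
Dir SE: first cell 'W' (not opp) -> no flip

Answer: (3,2)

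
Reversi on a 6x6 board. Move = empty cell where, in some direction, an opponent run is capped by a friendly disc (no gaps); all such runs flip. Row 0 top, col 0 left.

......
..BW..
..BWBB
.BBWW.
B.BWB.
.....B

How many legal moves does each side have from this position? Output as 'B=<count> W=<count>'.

Answer: B=7 W=11

Derivation:
-- B to move --
(0,2): flips 1 -> legal
(0,3): no bracket -> illegal
(0,4): flips 1 -> legal
(1,4): flips 2 -> legal
(3,5): flips 2 -> legal
(4,5): flips 2 -> legal
(5,2): flips 2 -> legal
(5,3): no bracket -> illegal
(5,4): flips 1 -> legal
B mobility = 7
-- W to move --
(0,1): flips 1 -> legal
(0,2): no bracket -> illegal
(0,3): no bracket -> illegal
(1,1): flips 2 -> legal
(1,4): flips 1 -> legal
(1,5): flips 1 -> legal
(2,0): no bracket -> illegal
(2,1): flips 2 -> legal
(3,0): flips 2 -> legal
(3,5): flips 1 -> legal
(4,1): flips 2 -> legal
(4,5): flips 1 -> legal
(5,0): no bracket -> illegal
(5,1): flips 1 -> legal
(5,2): no bracket -> illegal
(5,3): no bracket -> illegal
(5,4): flips 1 -> legal
W mobility = 11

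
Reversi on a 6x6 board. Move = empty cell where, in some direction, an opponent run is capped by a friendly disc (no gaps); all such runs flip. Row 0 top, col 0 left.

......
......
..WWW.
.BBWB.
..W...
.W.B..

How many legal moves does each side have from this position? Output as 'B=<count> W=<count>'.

-- B to move --
(1,1): no bracket -> illegal
(1,2): flips 2 -> legal
(1,3): flips 1 -> legal
(1,4): flips 2 -> legal
(1,5): no bracket -> illegal
(2,1): no bracket -> illegal
(2,5): no bracket -> illegal
(3,5): no bracket -> illegal
(4,0): no bracket -> illegal
(4,1): no bracket -> illegal
(4,3): no bracket -> illegal
(4,4): no bracket -> illegal
(5,0): no bracket -> illegal
(5,2): flips 1 -> legal
B mobility = 4
-- W to move --
(2,0): flips 1 -> legal
(2,1): no bracket -> illegal
(2,5): no bracket -> illegal
(3,0): flips 2 -> legal
(3,5): flips 1 -> legal
(4,0): flips 1 -> legal
(4,1): flips 1 -> legal
(4,3): no bracket -> illegal
(4,4): flips 1 -> legal
(4,5): flips 1 -> legal
(5,2): no bracket -> illegal
(5,4): no bracket -> illegal
W mobility = 7

Answer: B=4 W=7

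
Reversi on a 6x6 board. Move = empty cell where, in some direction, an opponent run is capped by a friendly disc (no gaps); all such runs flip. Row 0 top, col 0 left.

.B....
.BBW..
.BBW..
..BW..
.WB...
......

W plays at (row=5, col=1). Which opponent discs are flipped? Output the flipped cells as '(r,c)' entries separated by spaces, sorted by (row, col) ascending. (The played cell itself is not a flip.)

Answer: (4,2)

Derivation:
Dir NW: first cell '.' (not opp) -> no flip
Dir N: first cell 'W' (not opp) -> no flip
Dir NE: opp run (4,2) capped by W -> flip
Dir W: first cell '.' (not opp) -> no flip
Dir E: first cell '.' (not opp) -> no flip
Dir SW: edge -> no flip
Dir S: edge -> no flip
Dir SE: edge -> no flip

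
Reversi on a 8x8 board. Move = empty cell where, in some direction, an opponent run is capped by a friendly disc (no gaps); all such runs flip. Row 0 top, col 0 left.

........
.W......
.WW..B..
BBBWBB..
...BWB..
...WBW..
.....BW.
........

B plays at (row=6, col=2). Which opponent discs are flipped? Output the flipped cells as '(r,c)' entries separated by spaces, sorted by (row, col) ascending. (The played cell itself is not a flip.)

Answer: (4,4) (5,3)

Derivation:
Dir NW: first cell '.' (not opp) -> no flip
Dir N: first cell '.' (not opp) -> no flip
Dir NE: opp run (5,3) (4,4) capped by B -> flip
Dir W: first cell '.' (not opp) -> no flip
Dir E: first cell '.' (not opp) -> no flip
Dir SW: first cell '.' (not opp) -> no flip
Dir S: first cell '.' (not opp) -> no flip
Dir SE: first cell '.' (not opp) -> no flip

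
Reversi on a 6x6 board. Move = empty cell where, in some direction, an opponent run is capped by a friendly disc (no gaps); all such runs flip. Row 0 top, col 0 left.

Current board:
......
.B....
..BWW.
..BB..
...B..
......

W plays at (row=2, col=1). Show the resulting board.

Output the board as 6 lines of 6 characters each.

Answer: ......
.B....
.WWWW.
..BB..
...B..
......

Derivation:
Place W at (2,1); scan 8 dirs for brackets.
Dir NW: first cell '.' (not opp) -> no flip
Dir N: opp run (1,1), next='.' -> no flip
Dir NE: first cell '.' (not opp) -> no flip
Dir W: first cell '.' (not opp) -> no flip
Dir E: opp run (2,2) capped by W -> flip
Dir SW: first cell '.' (not opp) -> no flip
Dir S: first cell '.' (not opp) -> no flip
Dir SE: opp run (3,2) (4,3), next='.' -> no flip
All flips: (2,2)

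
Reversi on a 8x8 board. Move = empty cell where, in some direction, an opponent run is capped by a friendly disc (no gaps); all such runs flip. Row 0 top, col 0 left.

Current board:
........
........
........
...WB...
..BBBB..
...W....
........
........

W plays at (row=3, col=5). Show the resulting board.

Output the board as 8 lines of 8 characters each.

Place W at (3,5); scan 8 dirs for brackets.
Dir NW: first cell '.' (not opp) -> no flip
Dir N: first cell '.' (not opp) -> no flip
Dir NE: first cell '.' (not opp) -> no flip
Dir W: opp run (3,4) capped by W -> flip
Dir E: first cell '.' (not opp) -> no flip
Dir SW: opp run (4,4) capped by W -> flip
Dir S: opp run (4,5), next='.' -> no flip
Dir SE: first cell '.' (not opp) -> no flip
All flips: (3,4) (4,4)

Answer: ........
........
........
...WWW..
..BBWB..
...W....
........
........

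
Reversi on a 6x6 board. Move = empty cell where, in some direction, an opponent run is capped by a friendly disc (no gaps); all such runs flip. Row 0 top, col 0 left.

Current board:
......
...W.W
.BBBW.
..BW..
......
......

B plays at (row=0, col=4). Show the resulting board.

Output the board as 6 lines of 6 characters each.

Answer: ....B.
...B.W
.BBBW.
..BW..
......
......

Derivation:
Place B at (0,4); scan 8 dirs for brackets.
Dir NW: edge -> no flip
Dir N: edge -> no flip
Dir NE: edge -> no flip
Dir W: first cell '.' (not opp) -> no flip
Dir E: first cell '.' (not opp) -> no flip
Dir SW: opp run (1,3) capped by B -> flip
Dir S: first cell '.' (not opp) -> no flip
Dir SE: opp run (1,5), next=edge -> no flip
All flips: (1,3)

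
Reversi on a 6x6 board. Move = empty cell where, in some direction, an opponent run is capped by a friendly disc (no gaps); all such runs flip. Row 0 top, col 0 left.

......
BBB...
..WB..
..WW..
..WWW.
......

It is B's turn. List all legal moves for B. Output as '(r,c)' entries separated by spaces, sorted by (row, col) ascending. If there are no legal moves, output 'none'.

(1,3): no bracket -> illegal
(2,1): flips 1 -> legal
(2,4): no bracket -> illegal
(3,1): no bracket -> illegal
(3,4): no bracket -> illegal
(3,5): no bracket -> illegal
(4,1): flips 1 -> legal
(4,5): no bracket -> illegal
(5,1): no bracket -> illegal
(5,2): flips 3 -> legal
(5,3): flips 2 -> legal
(5,4): no bracket -> illegal
(5,5): flips 3 -> legal

Answer: (2,1) (4,1) (5,2) (5,3) (5,5)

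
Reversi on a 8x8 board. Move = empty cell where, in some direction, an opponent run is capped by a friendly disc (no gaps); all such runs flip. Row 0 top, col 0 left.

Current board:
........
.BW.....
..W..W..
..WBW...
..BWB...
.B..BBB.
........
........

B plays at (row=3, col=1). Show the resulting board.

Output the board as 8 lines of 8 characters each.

Place B at (3,1); scan 8 dirs for brackets.
Dir NW: first cell '.' (not opp) -> no flip
Dir N: first cell '.' (not opp) -> no flip
Dir NE: opp run (2,2), next='.' -> no flip
Dir W: first cell '.' (not opp) -> no flip
Dir E: opp run (3,2) capped by B -> flip
Dir SW: first cell '.' (not opp) -> no flip
Dir S: first cell '.' (not opp) -> no flip
Dir SE: first cell 'B' (not opp) -> no flip
All flips: (3,2)

Answer: ........
.BW.....
..W..W..
.BBBW...
..BWB...
.B..BBB.
........
........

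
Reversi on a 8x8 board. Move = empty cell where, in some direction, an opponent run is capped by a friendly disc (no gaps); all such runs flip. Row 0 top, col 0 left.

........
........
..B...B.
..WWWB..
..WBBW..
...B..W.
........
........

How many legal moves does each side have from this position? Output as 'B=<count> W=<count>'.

-- B to move --
(2,1): flips 1 -> legal
(2,3): flips 1 -> legal
(2,4): flips 1 -> legal
(2,5): flips 1 -> legal
(3,1): flips 4 -> legal
(3,6): no bracket -> illegal
(4,1): flips 1 -> legal
(4,6): flips 1 -> legal
(4,7): no bracket -> illegal
(5,1): no bracket -> illegal
(5,2): flips 2 -> legal
(5,4): no bracket -> illegal
(5,5): flips 1 -> legal
(5,7): no bracket -> illegal
(6,5): no bracket -> illegal
(6,6): no bracket -> illegal
(6,7): no bracket -> illegal
B mobility = 9
-- W to move --
(1,1): flips 1 -> legal
(1,2): flips 1 -> legal
(1,3): no bracket -> illegal
(1,5): no bracket -> illegal
(1,6): no bracket -> illegal
(1,7): no bracket -> illegal
(2,1): no bracket -> illegal
(2,3): no bracket -> illegal
(2,4): no bracket -> illegal
(2,5): flips 1 -> legal
(2,7): no bracket -> illegal
(3,1): no bracket -> illegal
(3,6): flips 1 -> legal
(3,7): no bracket -> illegal
(4,6): no bracket -> illegal
(5,2): flips 1 -> legal
(5,4): flips 2 -> legal
(5,5): flips 1 -> legal
(6,2): no bracket -> illegal
(6,3): flips 2 -> legal
(6,4): flips 1 -> legal
W mobility = 9

Answer: B=9 W=9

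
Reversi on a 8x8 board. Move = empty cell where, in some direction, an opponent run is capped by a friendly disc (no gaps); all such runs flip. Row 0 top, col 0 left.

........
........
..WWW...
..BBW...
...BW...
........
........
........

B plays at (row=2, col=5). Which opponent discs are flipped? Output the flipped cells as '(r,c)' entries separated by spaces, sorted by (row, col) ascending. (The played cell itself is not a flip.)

Answer: (3,4)

Derivation:
Dir NW: first cell '.' (not opp) -> no flip
Dir N: first cell '.' (not opp) -> no flip
Dir NE: first cell '.' (not opp) -> no flip
Dir W: opp run (2,4) (2,3) (2,2), next='.' -> no flip
Dir E: first cell '.' (not opp) -> no flip
Dir SW: opp run (3,4) capped by B -> flip
Dir S: first cell '.' (not opp) -> no flip
Dir SE: first cell '.' (not opp) -> no flip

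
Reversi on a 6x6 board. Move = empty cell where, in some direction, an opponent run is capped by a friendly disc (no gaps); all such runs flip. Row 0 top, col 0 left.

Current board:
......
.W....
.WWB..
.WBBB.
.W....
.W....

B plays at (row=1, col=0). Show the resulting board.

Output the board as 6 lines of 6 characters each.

Place B at (1,0); scan 8 dirs for brackets.
Dir NW: edge -> no flip
Dir N: first cell '.' (not opp) -> no flip
Dir NE: first cell '.' (not opp) -> no flip
Dir W: edge -> no flip
Dir E: opp run (1,1), next='.' -> no flip
Dir SW: edge -> no flip
Dir S: first cell '.' (not opp) -> no flip
Dir SE: opp run (2,1) capped by B -> flip
All flips: (2,1)

Answer: ......
BW....
.BWB..
.WBBB.
.W....
.W....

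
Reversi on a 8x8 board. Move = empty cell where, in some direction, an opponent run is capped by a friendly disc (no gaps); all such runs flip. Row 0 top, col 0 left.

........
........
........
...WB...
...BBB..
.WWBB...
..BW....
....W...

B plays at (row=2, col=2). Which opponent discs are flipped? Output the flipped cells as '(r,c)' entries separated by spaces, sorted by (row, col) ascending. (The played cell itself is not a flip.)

Dir NW: first cell '.' (not opp) -> no flip
Dir N: first cell '.' (not opp) -> no flip
Dir NE: first cell '.' (not opp) -> no flip
Dir W: first cell '.' (not opp) -> no flip
Dir E: first cell '.' (not opp) -> no flip
Dir SW: first cell '.' (not opp) -> no flip
Dir S: first cell '.' (not opp) -> no flip
Dir SE: opp run (3,3) capped by B -> flip

Answer: (3,3)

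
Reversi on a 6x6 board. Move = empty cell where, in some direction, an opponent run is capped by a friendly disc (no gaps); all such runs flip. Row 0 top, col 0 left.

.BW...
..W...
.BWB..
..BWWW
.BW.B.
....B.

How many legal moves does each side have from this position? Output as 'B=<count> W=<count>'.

Answer: B=6 W=9

Derivation:
-- B to move --
(0,3): flips 2 -> legal
(1,1): flips 2 -> legal
(1,3): no bracket -> illegal
(2,4): flips 1 -> legal
(2,5): no bracket -> illegal
(3,1): no bracket -> illegal
(4,3): flips 2 -> legal
(4,5): flips 1 -> legal
(5,1): no bracket -> illegal
(5,2): flips 1 -> legal
(5,3): no bracket -> illegal
B mobility = 6
-- W to move --
(0,0): flips 1 -> legal
(1,0): no bracket -> illegal
(1,1): no bracket -> illegal
(1,3): flips 1 -> legal
(1,4): no bracket -> illegal
(2,0): flips 1 -> legal
(2,4): flips 1 -> legal
(3,0): flips 1 -> legal
(3,1): flips 1 -> legal
(4,0): flips 1 -> legal
(4,3): no bracket -> illegal
(4,5): no bracket -> illegal
(5,0): no bracket -> illegal
(5,1): no bracket -> illegal
(5,2): no bracket -> illegal
(5,3): flips 1 -> legal
(5,5): flips 1 -> legal
W mobility = 9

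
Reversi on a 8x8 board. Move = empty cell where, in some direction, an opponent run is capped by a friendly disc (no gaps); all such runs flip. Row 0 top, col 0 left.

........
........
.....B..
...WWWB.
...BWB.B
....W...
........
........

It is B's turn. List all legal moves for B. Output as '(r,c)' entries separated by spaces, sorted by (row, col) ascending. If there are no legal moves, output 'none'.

Answer: (2,3) (3,2) (6,3) (6,5)

Derivation:
(2,2): no bracket -> illegal
(2,3): flips 2 -> legal
(2,4): no bracket -> illegal
(2,6): no bracket -> illegal
(3,2): flips 3 -> legal
(4,2): no bracket -> illegal
(4,6): no bracket -> illegal
(5,3): no bracket -> illegal
(5,5): no bracket -> illegal
(6,3): flips 1 -> legal
(6,4): no bracket -> illegal
(6,5): flips 1 -> legal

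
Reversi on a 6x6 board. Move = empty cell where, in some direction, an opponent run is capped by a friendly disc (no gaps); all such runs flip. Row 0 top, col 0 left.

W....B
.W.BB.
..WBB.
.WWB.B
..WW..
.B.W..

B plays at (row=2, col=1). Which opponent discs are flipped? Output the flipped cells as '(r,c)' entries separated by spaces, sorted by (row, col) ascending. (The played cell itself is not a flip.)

Answer: (2,2)

Derivation:
Dir NW: first cell '.' (not opp) -> no flip
Dir N: opp run (1,1), next='.' -> no flip
Dir NE: first cell '.' (not opp) -> no flip
Dir W: first cell '.' (not opp) -> no flip
Dir E: opp run (2,2) capped by B -> flip
Dir SW: first cell '.' (not opp) -> no flip
Dir S: opp run (3,1), next='.' -> no flip
Dir SE: opp run (3,2) (4,3), next='.' -> no flip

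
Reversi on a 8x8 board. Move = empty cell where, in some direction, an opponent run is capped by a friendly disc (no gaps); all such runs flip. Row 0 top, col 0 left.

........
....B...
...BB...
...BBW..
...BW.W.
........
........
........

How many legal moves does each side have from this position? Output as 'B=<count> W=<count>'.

-- B to move --
(2,5): no bracket -> illegal
(2,6): no bracket -> illegal
(3,6): flips 1 -> legal
(3,7): no bracket -> illegal
(4,5): flips 1 -> legal
(4,7): no bracket -> illegal
(5,3): no bracket -> illegal
(5,4): flips 1 -> legal
(5,5): flips 1 -> legal
(5,6): no bracket -> illegal
(5,7): flips 2 -> legal
B mobility = 5
-- W to move --
(0,3): no bracket -> illegal
(0,4): flips 3 -> legal
(0,5): no bracket -> illegal
(1,2): no bracket -> illegal
(1,3): flips 1 -> legal
(1,5): no bracket -> illegal
(2,2): flips 1 -> legal
(2,5): no bracket -> illegal
(3,2): flips 2 -> legal
(4,2): flips 1 -> legal
(4,5): no bracket -> illegal
(5,2): no bracket -> illegal
(5,3): no bracket -> illegal
(5,4): no bracket -> illegal
W mobility = 5

Answer: B=5 W=5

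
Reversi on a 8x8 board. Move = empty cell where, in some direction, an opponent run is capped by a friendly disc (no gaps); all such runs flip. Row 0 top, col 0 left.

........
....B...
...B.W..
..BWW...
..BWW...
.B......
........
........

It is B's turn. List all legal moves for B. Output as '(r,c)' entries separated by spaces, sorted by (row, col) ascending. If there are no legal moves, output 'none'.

Answer: (2,4) (3,5) (3,6) (4,5) (5,3) (5,4)

Derivation:
(1,5): no bracket -> illegal
(1,6): no bracket -> illegal
(2,2): no bracket -> illegal
(2,4): flips 1 -> legal
(2,6): no bracket -> illegal
(3,5): flips 2 -> legal
(3,6): flips 1 -> legal
(4,5): flips 3 -> legal
(5,2): no bracket -> illegal
(5,3): flips 2 -> legal
(5,4): flips 1 -> legal
(5,5): no bracket -> illegal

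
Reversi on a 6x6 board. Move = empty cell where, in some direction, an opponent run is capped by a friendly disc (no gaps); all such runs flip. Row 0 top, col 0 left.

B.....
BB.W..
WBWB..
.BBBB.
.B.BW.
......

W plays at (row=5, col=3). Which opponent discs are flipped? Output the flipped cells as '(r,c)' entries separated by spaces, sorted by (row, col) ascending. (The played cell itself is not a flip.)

Answer: (2,3) (3,3) (4,3)

Derivation:
Dir NW: first cell '.' (not opp) -> no flip
Dir N: opp run (4,3) (3,3) (2,3) capped by W -> flip
Dir NE: first cell 'W' (not opp) -> no flip
Dir W: first cell '.' (not opp) -> no flip
Dir E: first cell '.' (not opp) -> no flip
Dir SW: edge -> no flip
Dir S: edge -> no flip
Dir SE: edge -> no flip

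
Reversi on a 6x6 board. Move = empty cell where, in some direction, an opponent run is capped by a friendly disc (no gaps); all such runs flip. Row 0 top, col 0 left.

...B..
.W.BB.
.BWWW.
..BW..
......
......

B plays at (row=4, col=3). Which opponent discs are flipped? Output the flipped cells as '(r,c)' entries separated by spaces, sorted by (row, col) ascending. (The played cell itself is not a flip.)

Dir NW: first cell 'B' (not opp) -> no flip
Dir N: opp run (3,3) (2,3) capped by B -> flip
Dir NE: first cell '.' (not opp) -> no flip
Dir W: first cell '.' (not opp) -> no flip
Dir E: first cell '.' (not opp) -> no flip
Dir SW: first cell '.' (not opp) -> no flip
Dir S: first cell '.' (not opp) -> no flip
Dir SE: first cell '.' (not opp) -> no flip

Answer: (2,3) (3,3)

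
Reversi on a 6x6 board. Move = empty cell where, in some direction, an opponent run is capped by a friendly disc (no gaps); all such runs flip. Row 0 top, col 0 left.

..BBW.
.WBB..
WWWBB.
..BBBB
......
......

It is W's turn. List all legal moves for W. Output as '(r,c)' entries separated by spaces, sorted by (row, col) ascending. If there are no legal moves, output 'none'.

(0,1): flips 2 -> legal
(1,4): flips 2 -> legal
(1,5): no bracket -> illegal
(2,5): flips 2 -> legal
(3,1): no bracket -> illegal
(4,1): no bracket -> illegal
(4,2): flips 1 -> legal
(4,3): flips 1 -> legal
(4,4): flips 1 -> legal
(4,5): no bracket -> illegal

Answer: (0,1) (1,4) (2,5) (4,2) (4,3) (4,4)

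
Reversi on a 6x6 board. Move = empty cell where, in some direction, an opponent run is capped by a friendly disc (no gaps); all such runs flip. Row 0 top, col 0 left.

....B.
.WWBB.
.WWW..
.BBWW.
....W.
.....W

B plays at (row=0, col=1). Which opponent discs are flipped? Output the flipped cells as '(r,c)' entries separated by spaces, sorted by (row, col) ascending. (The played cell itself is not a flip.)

Dir NW: edge -> no flip
Dir N: edge -> no flip
Dir NE: edge -> no flip
Dir W: first cell '.' (not opp) -> no flip
Dir E: first cell '.' (not opp) -> no flip
Dir SW: first cell '.' (not opp) -> no flip
Dir S: opp run (1,1) (2,1) capped by B -> flip
Dir SE: opp run (1,2) (2,3) (3,4), next='.' -> no flip

Answer: (1,1) (2,1)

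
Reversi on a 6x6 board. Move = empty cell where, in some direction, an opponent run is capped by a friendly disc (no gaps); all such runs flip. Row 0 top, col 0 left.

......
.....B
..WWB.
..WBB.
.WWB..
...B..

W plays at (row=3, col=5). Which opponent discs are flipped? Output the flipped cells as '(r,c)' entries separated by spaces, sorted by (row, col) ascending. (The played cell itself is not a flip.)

Answer: (3,3) (3,4)

Derivation:
Dir NW: opp run (2,4), next='.' -> no flip
Dir N: first cell '.' (not opp) -> no flip
Dir NE: edge -> no flip
Dir W: opp run (3,4) (3,3) capped by W -> flip
Dir E: edge -> no flip
Dir SW: first cell '.' (not opp) -> no flip
Dir S: first cell '.' (not opp) -> no flip
Dir SE: edge -> no flip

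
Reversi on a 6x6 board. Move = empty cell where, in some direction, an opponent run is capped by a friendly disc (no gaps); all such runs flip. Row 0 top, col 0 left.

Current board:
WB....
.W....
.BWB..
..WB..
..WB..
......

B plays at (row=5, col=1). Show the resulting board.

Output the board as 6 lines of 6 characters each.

Answer: WB....
.W....
.BWB..
..WB..
..BB..
.B....

Derivation:
Place B at (5,1); scan 8 dirs for brackets.
Dir NW: first cell '.' (not opp) -> no flip
Dir N: first cell '.' (not opp) -> no flip
Dir NE: opp run (4,2) capped by B -> flip
Dir W: first cell '.' (not opp) -> no flip
Dir E: first cell '.' (not opp) -> no flip
Dir SW: edge -> no flip
Dir S: edge -> no flip
Dir SE: edge -> no flip
All flips: (4,2)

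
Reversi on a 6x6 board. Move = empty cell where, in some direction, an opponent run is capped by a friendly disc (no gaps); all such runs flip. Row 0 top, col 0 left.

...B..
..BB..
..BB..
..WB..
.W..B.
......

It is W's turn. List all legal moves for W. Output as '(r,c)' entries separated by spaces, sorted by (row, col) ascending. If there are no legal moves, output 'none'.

Answer: (0,2) (1,4) (3,4)

Derivation:
(0,1): no bracket -> illegal
(0,2): flips 2 -> legal
(0,4): no bracket -> illegal
(1,1): no bracket -> illegal
(1,4): flips 1 -> legal
(2,1): no bracket -> illegal
(2,4): no bracket -> illegal
(3,1): no bracket -> illegal
(3,4): flips 1 -> legal
(3,5): no bracket -> illegal
(4,2): no bracket -> illegal
(4,3): no bracket -> illegal
(4,5): no bracket -> illegal
(5,3): no bracket -> illegal
(5,4): no bracket -> illegal
(5,5): no bracket -> illegal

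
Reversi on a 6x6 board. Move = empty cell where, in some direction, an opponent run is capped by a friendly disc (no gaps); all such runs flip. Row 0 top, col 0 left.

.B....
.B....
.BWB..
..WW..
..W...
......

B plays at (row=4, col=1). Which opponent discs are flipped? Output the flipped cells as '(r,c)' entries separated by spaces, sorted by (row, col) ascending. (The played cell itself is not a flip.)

Dir NW: first cell '.' (not opp) -> no flip
Dir N: first cell '.' (not opp) -> no flip
Dir NE: opp run (3,2) capped by B -> flip
Dir W: first cell '.' (not opp) -> no flip
Dir E: opp run (4,2), next='.' -> no flip
Dir SW: first cell '.' (not opp) -> no flip
Dir S: first cell '.' (not opp) -> no flip
Dir SE: first cell '.' (not opp) -> no flip

Answer: (3,2)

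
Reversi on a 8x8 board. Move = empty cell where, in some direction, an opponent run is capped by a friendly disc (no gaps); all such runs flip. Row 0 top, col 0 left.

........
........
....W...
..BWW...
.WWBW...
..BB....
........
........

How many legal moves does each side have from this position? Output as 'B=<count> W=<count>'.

-- B to move --
(1,3): no bracket -> illegal
(1,4): no bracket -> illegal
(1,5): no bracket -> illegal
(2,2): no bracket -> illegal
(2,3): flips 1 -> legal
(2,5): flips 1 -> legal
(3,0): flips 1 -> legal
(3,1): flips 1 -> legal
(3,5): flips 3 -> legal
(4,0): flips 2 -> legal
(4,5): flips 1 -> legal
(5,0): flips 1 -> legal
(5,1): no bracket -> illegal
(5,4): no bracket -> illegal
(5,5): no bracket -> illegal
B mobility = 8
-- W to move --
(2,1): no bracket -> illegal
(2,2): flips 1 -> legal
(2,3): flips 1 -> legal
(3,1): flips 1 -> legal
(5,1): no bracket -> illegal
(5,4): no bracket -> illegal
(6,1): flips 2 -> legal
(6,2): flips 2 -> legal
(6,3): flips 3 -> legal
(6,4): flips 1 -> legal
W mobility = 7

Answer: B=8 W=7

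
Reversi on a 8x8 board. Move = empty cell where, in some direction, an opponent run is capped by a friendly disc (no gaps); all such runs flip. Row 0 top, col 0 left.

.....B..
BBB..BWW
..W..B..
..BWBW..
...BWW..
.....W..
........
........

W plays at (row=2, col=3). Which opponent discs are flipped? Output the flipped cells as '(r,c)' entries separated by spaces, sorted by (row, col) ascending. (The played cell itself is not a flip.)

Dir NW: opp run (1,2), next='.' -> no flip
Dir N: first cell '.' (not opp) -> no flip
Dir NE: first cell '.' (not opp) -> no flip
Dir W: first cell 'W' (not opp) -> no flip
Dir E: first cell '.' (not opp) -> no flip
Dir SW: opp run (3,2), next='.' -> no flip
Dir S: first cell 'W' (not opp) -> no flip
Dir SE: opp run (3,4) capped by W -> flip

Answer: (3,4)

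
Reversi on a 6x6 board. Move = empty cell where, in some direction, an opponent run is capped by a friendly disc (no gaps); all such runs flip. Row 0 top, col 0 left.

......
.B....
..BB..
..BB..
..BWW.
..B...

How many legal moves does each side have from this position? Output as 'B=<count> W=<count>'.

-- B to move --
(3,4): flips 1 -> legal
(3,5): no bracket -> illegal
(4,5): flips 2 -> legal
(5,3): flips 1 -> legal
(5,4): flips 1 -> legal
(5,5): flips 1 -> legal
B mobility = 5
-- W to move --
(0,0): flips 3 -> legal
(0,1): no bracket -> illegal
(0,2): no bracket -> illegal
(1,0): no bracket -> illegal
(1,2): no bracket -> illegal
(1,3): flips 2 -> legal
(1,4): no bracket -> illegal
(2,0): no bracket -> illegal
(2,1): flips 1 -> legal
(2,4): no bracket -> illegal
(3,1): no bracket -> illegal
(3,4): no bracket -> illegal
(4,1): flips 1 -> legal
(5,1): no bracket -> illegal
(5,3): no bracket -> illegal
W mobility = 4

Answer: B=5 W=4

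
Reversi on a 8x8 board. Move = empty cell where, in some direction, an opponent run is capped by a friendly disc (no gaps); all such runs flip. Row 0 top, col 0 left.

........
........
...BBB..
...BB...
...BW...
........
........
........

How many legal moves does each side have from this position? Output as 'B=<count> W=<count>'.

Answer: B=3 W=3

Derivation:
-- B to move --
(3,5): no bracket -> illegal
(4,5): flips 1 -> legal
(5,3): no bracket -> illegal
(5,4): flips 1 -> legal
(5,5): flips 1 -> legal
B mobility = 3
-- W to move --
(1,2): no bracket -> illegal
(1,3): no bracket -> illegal
(1,4): flips 2 -> legal
(1,5): no bracket -> illegal
(1,6): no bracket -> illegal
(2,2): flips 1 -> legal
(2,6): no bracket -> illegal
(3,2): no bracket -> illegal
(3,5): no bracket -> illegal
(3,6): no bracket -> illegal
(4,2): flips 1 -> legal
(4,5): no bracket -> illegal
(5,2): no bracket -> illegal
(5,3): no bracket -> illegal
(5,4): no bracket -> illegal
W mobility = 3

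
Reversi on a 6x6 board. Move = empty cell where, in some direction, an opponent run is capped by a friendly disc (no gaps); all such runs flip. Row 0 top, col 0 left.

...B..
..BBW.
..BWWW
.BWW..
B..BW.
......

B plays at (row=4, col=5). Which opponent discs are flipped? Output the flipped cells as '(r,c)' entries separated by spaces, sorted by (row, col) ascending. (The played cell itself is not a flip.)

Answer: (4,4)

Derivation:
Dir NW: first cell '.' (not opp) -> no flip
Dir N: first cell '.' (not opp) -> no flip
Dir NE: edge -> no flip
Dir W: opp run (4,4) capped by B -> flip
Dir E: edge -> no flip
Dir SW: first cell '.' (not opp) -> no flip
Dir S: first cell '.' (not opp) -> no flip
Dir SE: edge -> no flip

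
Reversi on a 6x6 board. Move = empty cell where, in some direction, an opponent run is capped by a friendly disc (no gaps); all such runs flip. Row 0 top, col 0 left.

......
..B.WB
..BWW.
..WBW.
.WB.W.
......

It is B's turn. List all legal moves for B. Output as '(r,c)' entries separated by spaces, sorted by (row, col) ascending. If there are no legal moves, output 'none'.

Answer: (1,3) (2,5) (3,1) (3,5) (4,0) (4,5) (5,5)

Derivation:
(0,3): no bracket -> illegal
(0,4): no bracket -> illegal
(0,5): no bracket -> illegal
(1,3): flips 2 -> legal
(2,1): no bracket -> illegal
(2,5): flips 2 -> legal
(3,0): no bracket -> illegal
(3,1): flips 1 -> legal
(3,5): flips 1 -> legal
(4,0): flips 1 -> legal
(4,3): no bracket -> illegal
(4,5): flips 2 -> legal
(5,0): no bracket -> illegal
(5,1): no bracket -> illegal
(5,2): no bracket -> illegal
(5,3): no bracket -> illegal
(5,4): no bracket -> illegal
(5,5): flips 1 -> legal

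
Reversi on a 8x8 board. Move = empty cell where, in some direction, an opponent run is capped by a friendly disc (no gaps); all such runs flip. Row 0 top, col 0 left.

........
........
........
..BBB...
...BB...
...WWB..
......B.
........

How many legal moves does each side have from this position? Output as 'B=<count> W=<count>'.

Answer: B=5 W=5

Derivation:
-- B to move --
(4,2): no bracket -> illegal
(4,5): no bracket -> illegal
(5,2): flips 2 -> legal
(6,2): flips 1 -> legal
(6,3): flips 1 -> legal
(6,4): flips 1 -> legal
(6,5): flips 1 -> legal
B mobility = 5
-- W to move --
(2,1): flips 2 -> legal
(2,2): no bracket -> illegal
(2,3): flips 2 -> legal
(2,4): flips 2 -> legal
(2,5): no bracket -> illegal
(3,1): no bracket -> illegal
(3,5): flips 1 -> legal
(4,1): no bracket -> illegal
(4,2): no bracket -> illegal
(4,5): no bracket -> illegal
(4,6): no bracket -> illegal
(5,2): no bracket -> illegal
(5,6): flips 1 -> legal
(5,7): no bracket -> illegal
(6,4): no bracket -> illegal
(6,5): no bracket -> illegal
(6,7): no bracket -> illegal
(7,5): no bracket -> illegal
(7,6): no bracket -> illegal
(7,7): no bracket -> illegal
W mobility = 5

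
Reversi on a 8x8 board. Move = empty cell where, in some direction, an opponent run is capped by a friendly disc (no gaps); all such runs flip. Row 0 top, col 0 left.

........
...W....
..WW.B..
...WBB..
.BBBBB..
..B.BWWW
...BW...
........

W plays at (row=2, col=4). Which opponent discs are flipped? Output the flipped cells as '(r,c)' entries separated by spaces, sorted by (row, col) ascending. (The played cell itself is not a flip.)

Answer: (3,4) (4,4) (5,4)

Derivation:
Dir NW: first cell 'W' (not opp) -> no flip
Dir N: first cell '.' (not opp) -> no flip
Dir NE: first cell '.' (not opp) -> no flip
Dir W: first cell 'W' (not opp) -> no flip
Dir E: opp run (2,5), next='.' -> no flip
Dir SW: first cell 'W' (not opp) -> no flip
Dir S: opp run (3,4) (4,4) (5,4) capped by W -> flip
Dir SE: opp run (3,5), next='.' -> no flip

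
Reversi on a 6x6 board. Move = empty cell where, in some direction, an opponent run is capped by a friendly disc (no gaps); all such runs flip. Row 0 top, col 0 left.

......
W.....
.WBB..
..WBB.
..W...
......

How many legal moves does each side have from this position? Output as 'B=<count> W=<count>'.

Answer: B=5 W=4

Derivation:
-- B to move --
(0,0): no bracket -> illegal
(0,1): no bracket -> illegal
(1,1): no bracket -> illegal
(1,2): no bracket -> illegal
(2,0): flips 1 -> legal
(3,0): no bracket -> illegal
(3,1): flips 1 -> legal
(4,1): flips 1 -> legal
(4,3): no bracket -> illegal
(5,1): flips 1 -> legal
(5,2): flips 2 -> legal
(5,3): no bracket -> illegal
B mobility = 5
-- W to move --
(1,1): no bracket -> illegal
(1,2): flips 1 -> legal
(1,3): no bracket -> illegal
(1,4): flips 1 -> legal
(2,4): flips 3 -> legal
(2,5): no bracket -> illegal
(3,1): no bracket -> illegal
(3,5): flips 2 -> legal
(4,3): no bracket -> illegal
(4,4): no bracket -> illegal
(4,5): no bracket -> illegal
W mobility = 4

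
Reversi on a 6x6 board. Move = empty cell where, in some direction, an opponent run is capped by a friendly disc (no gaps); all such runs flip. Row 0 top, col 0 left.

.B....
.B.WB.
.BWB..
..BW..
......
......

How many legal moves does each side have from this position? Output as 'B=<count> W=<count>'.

Answer: B=5 W=6

Derivation:
-- B to move --
(0,2): no bracket -> illegal
(0,3): flips 1 -> legal
(0,4): no bracket -> illegal
(1,2): flips 2 -> legal
(2,4): no bracket -> illegal
(3,1): no bracket -> illegal
(3,4): flips 1 -> legal
(4,2): no bracket -> illegal
(4,3): flips 1 -> legal
(4,4): flips 2 -> legal
B mobility = 5
-- W to move --
(0,0): flips 1 -> legal
(0,2): no bracket -> illegal
(0,3): no bracket -> illegal
(0,4): no bracket -> illegal
(0,5): no bracket -> illegal
(1,0): no bracket -> illegal
(1,2): no bracket -> illegal
(1,5): flips 1 -> legal
(2,0): flips 1 -> legal
(2,4): flips 1 -> legal
(2,5): no bracket -> illegal
(3,0): no bracket -> illegal
(3,1): flips 1 -> legal
(3,4): no bracket -> illegal
(4,1): no bracket -> illegal
(4,2): flips 1 -> legal
(4,3): no bracket -> illegal
W mobility = 6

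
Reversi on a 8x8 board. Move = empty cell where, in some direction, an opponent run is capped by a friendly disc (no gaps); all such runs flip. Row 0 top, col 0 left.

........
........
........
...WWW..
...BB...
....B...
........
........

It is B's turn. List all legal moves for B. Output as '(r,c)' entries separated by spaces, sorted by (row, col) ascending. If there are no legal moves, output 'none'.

(2,2): flips 1 -> legal
(2,3): flips 1 -> legal
(2,4): flips 1 -> legal
(2,5): flips 1 -> legal
(2,6): flips 1 -> legal
(3,2): no bracket -> illegal
(3,6): no bracket -> illegal
(4,2): no bracket -> illegal
(4,5): no bracket -> illegal
(4,6): no bracket -> illegal

Answer: (2,2) (2,3) (2,4) (2,5) (2,6)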